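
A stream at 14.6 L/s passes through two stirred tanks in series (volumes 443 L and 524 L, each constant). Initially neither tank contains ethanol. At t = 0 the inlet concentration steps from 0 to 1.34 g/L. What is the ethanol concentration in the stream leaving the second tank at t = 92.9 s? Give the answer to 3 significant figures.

Time constants: τᵢ = Vᵢ/Q for each well-mixed tank.
τ₁ = 443/14.6 = 30.342 s; τ₂ = 524/14.6 = 35.890 s.
Solving the cascade with C₁(0)=C₂(0)=0 gives C₂(t) = C_in[1 − (τ₁ e^(−t/τ₁) − τ₂ e^(−t/τ₂))/(τ₁ − τ₂)].
At t = 92.9: e^(−t/τ₁) = 0.046807, e^(−t/τ₂) = 0.075138.
C₂ = 1.34·[1 − (30.342·0.046807 − 35.890·0.075138)/(-5.5479)] = 1.34·0.76992 = 1.0317 g/L.

1.03 g/L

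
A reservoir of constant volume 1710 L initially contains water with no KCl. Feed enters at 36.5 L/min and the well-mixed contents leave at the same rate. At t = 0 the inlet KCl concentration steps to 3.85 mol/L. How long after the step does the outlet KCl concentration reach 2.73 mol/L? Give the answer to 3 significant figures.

57.8 min

Unsteady species balance (constant V, well mixed): V dC/dt = Q(C_in − C), so τ = V/Q = 46.849 min.
C(t) = C_in + (C₀ − C_in) e^(−t/τ). Set C = 2.73 and solve for t:
e^(−t/τ) = (C − C_in)/(C₀ − C_in) = (2.73 − 3.85)/(0 − 3.85) = 0.29091
t = −τ ln(…) = 46.849 × 1.2347 = 57.847 min.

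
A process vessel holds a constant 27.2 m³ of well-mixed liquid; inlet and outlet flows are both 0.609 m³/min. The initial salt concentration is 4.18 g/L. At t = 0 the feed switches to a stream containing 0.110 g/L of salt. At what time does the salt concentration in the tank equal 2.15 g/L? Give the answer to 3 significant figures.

Species balance: V dC/dt = Q(C_in − C) ⇒ τ = V/Q = 44.663 min.
C(t) = C_in + (C₀ − C_in) e^(−t/τ). Set C = 2.15 and solve for t:
e^(−t/τ) = (C − C_in)/(C₀ − C_in) = (2.15 − 0.110)/(4.18 − 0.110) = 0.50123
t = −τ ln(…) = 44.663 × 0.69069 = 30.849 min.

30.8 min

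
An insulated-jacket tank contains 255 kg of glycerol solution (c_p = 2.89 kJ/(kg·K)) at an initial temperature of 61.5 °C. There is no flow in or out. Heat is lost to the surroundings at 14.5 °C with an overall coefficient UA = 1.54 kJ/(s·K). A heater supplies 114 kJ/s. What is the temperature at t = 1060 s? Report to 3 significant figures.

85.6 °C

Lumped-capacitance energy balance: M c_p dT/dt = UA(T_amb − T) + Q̇.
dT/dt = (T_ss − T)/τ with T_ss = T_amb + Q̇/UA = 14.5 + 114/1.54 = 88.526 °C, τ = M c_p/UA = 255·2.89/1.54 = 478.54 s.
T approaches T_ss exponentially: T(t) = T_ss + (T₀ − T_ss) e^(−t/τ).
T(1060) = 88.526 + (-27.026)·0.10915 = 85.576 °C.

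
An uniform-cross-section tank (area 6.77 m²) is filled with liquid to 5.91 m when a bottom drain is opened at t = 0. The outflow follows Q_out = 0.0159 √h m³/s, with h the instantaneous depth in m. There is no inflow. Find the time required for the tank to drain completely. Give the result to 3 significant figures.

Accumulation of liquid (constant cross-section A): A dh/dt = −0.0159 √h.
∫ h^(−1/2) dh = −(0.0159/A) ∫ dt, giving 2√h = 2√h₀ − (0.0159/A) t.
Set h = 0: 2√h₀ = (0.0159/A) t_empty ⇒ t_empty = 2A√h₀/0.0159.
t_empty = 2·6.77·√5.91/0.0159 = 13.540·2.4310/0.0159 = 2070.2 s.

2070 s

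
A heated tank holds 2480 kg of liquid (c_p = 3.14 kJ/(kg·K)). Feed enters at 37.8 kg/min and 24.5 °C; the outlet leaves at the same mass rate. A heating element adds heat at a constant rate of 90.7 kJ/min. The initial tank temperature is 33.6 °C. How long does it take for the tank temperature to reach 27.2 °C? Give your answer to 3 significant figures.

95.8 min

First-law balance (no shaft work): M c_p dT/dt = ṁ c_p (T_in − T) + 90.7.
τ = M/ṁ = 65.608 min; T_ss = T_in + Q̇/(ṁ c_p) = 25.264 °C.
T(t) = T_ss + (T₀ − T_ss) e^(−t/τ). Set T = 27.2:
e^(−t/τ) = (27.2 − 25.264)/(33.6 − 25.264) = 0.23223
t = −65.608 · ln(0.23223) = 95.790 min.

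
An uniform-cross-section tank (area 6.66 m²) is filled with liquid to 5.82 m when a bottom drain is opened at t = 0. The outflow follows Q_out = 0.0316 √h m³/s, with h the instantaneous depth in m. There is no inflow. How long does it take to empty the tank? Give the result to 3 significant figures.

With no inflow, A dh/dt = −0.0316 √h.
This is separable: 2 d(√h)/dt = −0.0316/A, so √h = √h₀ − (0.0316/(2A)) t.
Tank is empty when √h = 0: t_empty = 2A√h₀/0.0316.
t_empty = 2·6.66·√5.82/0.0316 = 13.320·2.4125/0.0316 = 1016.9 s.

1020 s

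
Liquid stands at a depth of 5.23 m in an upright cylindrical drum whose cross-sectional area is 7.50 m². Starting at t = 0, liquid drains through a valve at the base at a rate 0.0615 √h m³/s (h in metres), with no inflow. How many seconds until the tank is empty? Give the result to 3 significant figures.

Accumulation of liquid (constant cross-section A): A dh/dt = −0.0615 √h.
∫ h^(−1/2) dh = −(0.0615/A) ∫ dt, giving 2√h = 2√h₀ − (0.0615/A) t.
Tank is empty when √h = 0: t_empty = 2A√h₀/0.0615.
t_empty = 2·7.50·√5.23/0.0615 = 15.000·2.2869/0.0615 = 557.79 s.

558 s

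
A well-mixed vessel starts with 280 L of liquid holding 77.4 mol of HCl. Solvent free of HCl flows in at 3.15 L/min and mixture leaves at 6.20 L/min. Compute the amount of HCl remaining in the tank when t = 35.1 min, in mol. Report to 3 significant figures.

Total volume: dV/dt = Q_in − Q_out = -3.0500 L/min, so V(t) = 280 − 3.0500 t and V(35.1) = 172.94 L.
Solute balance: dm/dt = 0 − Q_out C = −Q_out m/V(t).
dm/m = −Q_out dt/(V₀ − 3.0500 t); integrating gives ln(m/m₀) = −(Q_out/(Q_in−Q_out)) ln(V/V₀).
m = m₀ (V₀/V)^(Q_out/(Q_in−Q_out)) = 77.4 × (280/172.94)^(-2.0328) = 29.066 mol.

29.1 mol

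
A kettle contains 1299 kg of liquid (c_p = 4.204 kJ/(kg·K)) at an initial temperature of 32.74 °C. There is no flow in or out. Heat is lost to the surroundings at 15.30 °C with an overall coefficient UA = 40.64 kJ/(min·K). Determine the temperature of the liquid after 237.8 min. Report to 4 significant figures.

Unsteady energy balance on the tank contents: M c_p dT/dt = −UA(T − T_amb).
dT/dt = (T_ss − T)/τ with T_ss = T_amb = 15.3000 °C, τ = M c_p/UA = 1299·4.204/40.64 = 134.375 min.
This is linear first-order; T(t) = T_ss + (T₀ − T_ss) e^(−t/τ).
T(237.8) = 15.3000 + (17.4400)·0.170388 = 18.2716 °C.

18.27 °C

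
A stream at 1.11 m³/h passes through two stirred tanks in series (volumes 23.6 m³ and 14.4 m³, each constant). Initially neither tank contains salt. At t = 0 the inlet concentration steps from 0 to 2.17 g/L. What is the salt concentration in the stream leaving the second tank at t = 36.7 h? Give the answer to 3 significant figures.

Each tank obeys Vᵢ dCᵢ/dt = Q(Cᵢ₋₁ − Cᵢ), so τᵢ = Vᵢ/Q.
τ₁ = 23.6/1.11 = 21.261 h; τ₂ = 14.4/1.11 = 12.973 h.
Tank 1: C₁ = C_in(1 − e^(−t/τ₁)). Tank 2 (τ₁ ≠ τ₂): C₂ = C_in[1 − (τ₁ e^(−t/τ₁) − τ₂ e^(−t/τ₂))/(τ₁ − τ₂)].
At t = 36.7: e^(−t/τ₁) = 0.17797, e^(−t/τ₂) = 0.059074.
C₂ = 2.17·[1 − (21.261·0.17797 − 12.973·0.059074)/(8.2883)] = 2.17·0.63593 = 1.3800 g/L.

1.38 g/L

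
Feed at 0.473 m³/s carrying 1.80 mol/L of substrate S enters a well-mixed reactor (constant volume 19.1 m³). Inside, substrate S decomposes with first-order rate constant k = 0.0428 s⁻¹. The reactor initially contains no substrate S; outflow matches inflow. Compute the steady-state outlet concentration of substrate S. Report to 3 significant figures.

0.660 mol/L

Accumulation = in − out − consumed: V dC/dt = Q C_in − Q C − k V C.
Steady state (dC/dt = 0): C_ss = Q C_in/(Q + kV) = C_in/(1 + kV/Q).
C_ss = 0.473·1.80/(0.473 + 0.0428·19.1) = 0.85140/1.2905 = 0.65975 mol/L.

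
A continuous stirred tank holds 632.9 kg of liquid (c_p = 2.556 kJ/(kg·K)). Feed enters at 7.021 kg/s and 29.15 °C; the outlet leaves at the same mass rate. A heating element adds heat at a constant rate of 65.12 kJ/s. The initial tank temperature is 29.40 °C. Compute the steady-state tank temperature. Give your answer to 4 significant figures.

Unsteady energy balance on the tank contents: M c_p dT/dt = ṁ c_p (T_in − T) + 65.12.
At steady state dT/dt = 0 ⇒ T_ss = T_in + Q̇/(ṁ c_p) = 29.15 + 65.12/(7.021·2.556) = 32.7787 °C.

32.78 °C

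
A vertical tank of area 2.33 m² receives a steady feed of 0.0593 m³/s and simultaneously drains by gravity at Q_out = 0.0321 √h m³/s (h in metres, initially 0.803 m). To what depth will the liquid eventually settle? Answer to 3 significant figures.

Accumulation of liquid (constant cross-section A): A dh/dt = Q_in − 0.0321 √h. At steady state dh/dt = 0:
Q_in = 0.0321 √h_ss ⇒ √h_ss = 0.0593/0.0321 = 1.8474.
h_ss = 1.8474² = 3.4127 m. (Since h₀ = 0.803 m < h_ss, the level will rise toward this value.)

3.41 m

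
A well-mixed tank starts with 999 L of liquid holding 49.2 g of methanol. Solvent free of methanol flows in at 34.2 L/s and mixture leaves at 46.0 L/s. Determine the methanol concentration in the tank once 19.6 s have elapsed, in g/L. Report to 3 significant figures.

0.0230 g/L

Let m(t) be the amount of methanol. Volume: V(t) = V₀ + (Q_in − Q_out) t = 999 − 11.800 t; V(19.6) = 767.72 L.
Solute balance: dm/dt = 0 − Q_out C = −Q_out m/V(t).
Separate: dm/m = −Q_out dt/V(t) ⇒ ln(m/m₀) = −(Q_out/(Q_in−Q_out)) ln(V/V₀).
m = m₀ (V₀/V)^(Q_out/(Q_in−Q_out)) = 49.2 × (999/767.72)^(-3.8983) = 17.626 g.
C = m/V = 17.626/767.72 = 0.022958 g/L.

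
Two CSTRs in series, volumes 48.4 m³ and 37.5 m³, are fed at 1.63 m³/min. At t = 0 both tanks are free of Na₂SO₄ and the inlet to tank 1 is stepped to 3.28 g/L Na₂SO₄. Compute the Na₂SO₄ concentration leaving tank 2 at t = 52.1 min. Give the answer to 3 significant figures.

1.93 g/L

Time constants: τᵢ = Vᵢ/Q for each well-mixed tank.
τ₁ = 48.4/1.63 = 29.693 min; τ₂ = 37.5/1.63 = 23.006 min.
Tank 1: C₁ = C_in(1 − e^(−t/τ₁)). Tank 2 (τ₁ ≠ τ₂): C₂ = C_in[1 − (τ₁ e^(−t/τ₁) − τ₂ e^(−t/τ₂))/(τ₁ − τ₂)].
At t = 52.1: e^(−t/τ₁) = 0.17298, e^(−t/τ₂) = 0.10387.
C₂ = 3.28·[1 − (29.693·0.17298 − 23.006·0.10387)/(6.6871)] = 3.28·0.58928 = 1.9328 g/L.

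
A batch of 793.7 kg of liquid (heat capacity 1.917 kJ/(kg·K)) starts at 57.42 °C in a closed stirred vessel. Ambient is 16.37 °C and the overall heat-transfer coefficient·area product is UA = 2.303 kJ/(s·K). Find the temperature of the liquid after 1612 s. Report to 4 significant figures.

19.95 °C

Lumped-capacitance energy balance: M c_p dT/dt = UA(T_amb − T).
dT/dt = (T_ss − T)/τ with T_ss = T_amb = 16.3700 °C, τ = M c_p/UA = 793.7·1.917/2.303 = 660.670 s.
Integrating: T(t) = T_ss + (T₀ − T_ss) e^(−t/τ).
T(1612) = 16.3700 + (41.0500)·0.0871654 = 19.9481 °C.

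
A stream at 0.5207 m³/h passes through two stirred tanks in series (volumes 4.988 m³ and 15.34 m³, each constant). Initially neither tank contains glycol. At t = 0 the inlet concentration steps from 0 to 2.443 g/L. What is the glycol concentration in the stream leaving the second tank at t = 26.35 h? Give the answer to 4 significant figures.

1.038 g/L

Time constants: τᵢ = Vᵢ/Q for each well-mixed tank.
τ₁ = 4.988/0.5207 = 9.57941 h; τ₂ = 15.34/0.5207 = 29.4603 h.
Solving the cascade with C₁(0)=C₂(0)=0 gives C₂(t) = C_in[1 − (τ₁ e^(−t/τ₁) − τ₂ e^(−t/τ₂))/(τ₁ − τ₂)].
At t = 26.35: e^(−t/τ₁) = 0.0638837, e^(−t/τ₂) = 0.408844.
C₂ = 2.443·[1 − (9.57941·0.0638837 − 29.4603·0.408844)/(-19.8809)] = 2.443·0.424941 = 1.03813 g/L.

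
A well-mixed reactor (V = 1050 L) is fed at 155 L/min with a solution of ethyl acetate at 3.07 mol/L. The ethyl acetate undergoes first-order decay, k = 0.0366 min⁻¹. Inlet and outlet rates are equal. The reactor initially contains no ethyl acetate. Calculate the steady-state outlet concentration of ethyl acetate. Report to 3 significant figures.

Accumulation = in − out − consumed: V dC/dt = Q C_in − Q C − k V C.
Steady state (dC/dt = 0): C_ss = Q C_in/(Q + kV) = C_in/(1 + kV/Q).
C_ss = 155·3.07/(155 + 0.0366·1050) = 475.85/193.43 = 2.4601 mol/L.

2.46 mol/L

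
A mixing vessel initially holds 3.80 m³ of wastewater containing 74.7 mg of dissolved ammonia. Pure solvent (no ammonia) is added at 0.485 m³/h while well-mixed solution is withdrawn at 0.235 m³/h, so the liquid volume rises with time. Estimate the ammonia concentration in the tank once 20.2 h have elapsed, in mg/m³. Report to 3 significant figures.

3.81 mg/m³

Total volume: dV/dt = Q_in − Q_out = 0.25000 m³/h, so V(t) = 3.80 + 0.25000 t and V(20.2) = 8.8500 m³.
Solute balance: dm/dt = 0 − Q_out C = −Q_out m/V(t).
dm/m = −Q_out dt/(V₀ + 0.25000 t); integrating gives ln(m/m₀) = −(Q_out/(Q_in−Q_out)) ln(V/V₀).
m = m₀ (V₀/V)^(Q_out/(Q_in−Q_out)) = 74.7 × (3.80/8.8500)^(0.94000) = 33.744 mg.
C = m/V = 33.744/8.8500 = 3.8128 mg/m³.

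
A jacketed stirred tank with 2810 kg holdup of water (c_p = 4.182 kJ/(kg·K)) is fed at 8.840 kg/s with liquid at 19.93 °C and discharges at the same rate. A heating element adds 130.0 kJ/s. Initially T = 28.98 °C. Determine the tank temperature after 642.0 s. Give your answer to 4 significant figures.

Heat balance on the well-mixed liquid: M c_p dT/dt = ṁ c_p (T_in − T) + 130.0.
Rearrange: dT/dt = (T_ss − T)/τ with τ = M/ṁ = 317.873 s and T_ss = T_in + Q̇/(ṁ c_p) = 23.4465 °C.
T approaches T_ss exponentially: T(t) = T_ss + (T₀ − T_ss) e^(−t/τ).
T(642.0) = 23.4465 + (5.53353)·e^(−642.0/317.873) = 23.4465 + (5.53353)·0.132699 = 24.1808 °C.

24.18 °C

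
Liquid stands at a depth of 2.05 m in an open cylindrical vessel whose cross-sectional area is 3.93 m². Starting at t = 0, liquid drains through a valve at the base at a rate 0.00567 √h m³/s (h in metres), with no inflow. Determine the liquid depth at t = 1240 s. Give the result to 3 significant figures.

With no inflow, A dh/dt = −0.00567 √h.
This is separable: 2 d(√h)/dt = −0.00567/A, so √h = √h₀ − (0.00567/(2A)) t.
√h = √2.05 − 0.00567·1240/(2·3.93) = 1.4318 − 0.89450 = 0.53728.
h = 0.53728² = 0.28867 m.

0.289 m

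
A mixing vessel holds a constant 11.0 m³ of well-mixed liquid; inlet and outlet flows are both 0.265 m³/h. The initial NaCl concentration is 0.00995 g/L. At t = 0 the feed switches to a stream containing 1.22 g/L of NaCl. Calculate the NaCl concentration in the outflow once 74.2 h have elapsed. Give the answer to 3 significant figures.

1.02 g/L

Unsteady species balance (constant V, well mixed): V dC/dt = Q(C_in − C).
Rewrite as dC/dt + C/τ = C_in/τ, τ = V/Q = 41.509 h.
This is linear first-order; C(t) = C_in + (C₀ − C_in) e^(−t/τ).
C(74.2) = 1.22 + (0.00995 − 1.22)·e^(−74.2/41.509) = 1.22 + (-1.2101)·0.16737 = 1.0175 g/L.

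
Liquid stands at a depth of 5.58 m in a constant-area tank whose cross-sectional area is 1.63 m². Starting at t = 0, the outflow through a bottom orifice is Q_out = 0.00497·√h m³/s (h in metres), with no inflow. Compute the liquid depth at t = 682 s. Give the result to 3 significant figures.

A dh/dt = −Q_out = −0.00497 √h.
This is separable: 2 d(√h)/dt = −0.00497/A, so √h = √h₀ − (0.00497/(2A)) t.
√h = √5.58 − 0.00497·682/(2·1.63) = 2.3622 − 1.0397 = 1.3225.
h = 1.3225² = 1.7489 m.

1.75 m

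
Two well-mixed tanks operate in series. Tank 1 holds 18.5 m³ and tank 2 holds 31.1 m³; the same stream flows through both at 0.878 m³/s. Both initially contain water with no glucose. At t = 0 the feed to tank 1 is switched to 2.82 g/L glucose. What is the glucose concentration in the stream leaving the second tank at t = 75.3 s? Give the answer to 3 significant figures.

2.11 g/L

Each tank obeys Vᵢ dCᵢ/dt = Q(Cᵢ₋₁ − Cᵢ), so τᵢ = Vᵢ/Q.
τ₁ = 18.5/0.878 = 21.071 s; τ₂ = 31.1/0.878 = 35.421 s.
Tank 1: C₁ = C_in(1 − e^(−t/τ₁)). Tank 2 (τ₁ ≠ τ₂): C₂ = C_in[1 − (τ₁ e^(−t/τ₁) − τ₂ e^(−t/τ₂))/(τ₁ − τ₂)].
At t = 75.3: e^(−t/τ₁) = 0.028052, e^(−t/τ₂) = 0.11933.
C₂ = 2.82·[1 − (21.071·0.028052 − 35.421·0.11933)/(-14.351)] = 2.82·0.74664 = 2.1055 g/L.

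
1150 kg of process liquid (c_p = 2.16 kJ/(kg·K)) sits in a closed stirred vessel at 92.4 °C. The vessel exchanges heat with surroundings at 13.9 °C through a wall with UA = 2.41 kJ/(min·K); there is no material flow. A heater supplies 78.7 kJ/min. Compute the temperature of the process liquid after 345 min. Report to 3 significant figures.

79.4 °C

Heat balance on the well-mixed liquid: M c_p dT/dt = −UA(T − T_amb) + Q̇.
dT/dt = (T_ss − T)/τ with T_ss = T_amb + Q̇/UA = 13.9 + 78.7/2.41 = 46.556 °C, τ = M c_p/UA = 1150·2.16/2.41 = 1030.7 min.
Solution: T(t) = T_ss + (T₀ − T_ss) e^(−t/τ).
T(345) = 46.556 + (45.844)·0.71554 = 79.359 °C.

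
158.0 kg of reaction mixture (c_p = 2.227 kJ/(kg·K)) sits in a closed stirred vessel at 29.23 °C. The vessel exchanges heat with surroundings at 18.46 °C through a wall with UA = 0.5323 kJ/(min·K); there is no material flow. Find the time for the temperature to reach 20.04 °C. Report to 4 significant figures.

1269 min

M c_p dT/dt = −UA(T − T_amb).
τ = M c_p/UA = 661.029 min; T_ss = T_amb = 18.4600 °C.
T(t) = T_ss + (T₀ − T_ss)e^(−t/τ); set T = 20.04:
t = −τ ln[(T − T_ss)/(T₀ − T_ss)] = −661.029 · ln(0.146704) = 1268.74 min.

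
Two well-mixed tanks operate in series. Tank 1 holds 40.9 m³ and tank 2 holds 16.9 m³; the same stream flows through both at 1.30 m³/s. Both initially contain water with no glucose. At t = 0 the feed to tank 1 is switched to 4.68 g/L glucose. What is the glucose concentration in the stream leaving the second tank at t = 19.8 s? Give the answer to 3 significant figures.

Time constants: τᵢ = Vᵢ/Q for each well-mixed tank.
τ₁ = 40.9/1.30 = 31.462 s; τ₂ = 16.9/1.30 = 13.000 s.
Solving the cascade with C₁(0)=C₂(0)=0 gives C₂(t) = C_in[1 − (τ₁ e^(−t/τ₁) − τ₂ e^(−t/τ₂))/(τ₁ − τ₂)].
At t = 19.8: e^(−t/τ₁) = 0.53294, e^(−t/τ₂) = 0.21804.
C₂ = 4.68·[1 − (31.462·0.53294 − 13.000·0.21804)/(18.462)] = 4.68·0.24531 = 1.1481 g/L.

1.15 g/L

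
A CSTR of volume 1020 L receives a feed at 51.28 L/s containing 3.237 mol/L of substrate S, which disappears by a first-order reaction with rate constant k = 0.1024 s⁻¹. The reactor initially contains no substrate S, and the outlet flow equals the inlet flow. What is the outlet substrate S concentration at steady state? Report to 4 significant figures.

1.066 mol/L

Accumulation = in − out − consumed: V dC/dt = Q C_in − Q C − k V C.
At steady state: 0 = Q C_in − (Q + kV) C_ss, so C_ss = Q C_in/(Q + kV).
C_ss = 51.28·3.237/(51.28 + 0.1024·1020) = 165.993/155.728 = 1.06592 mol/L.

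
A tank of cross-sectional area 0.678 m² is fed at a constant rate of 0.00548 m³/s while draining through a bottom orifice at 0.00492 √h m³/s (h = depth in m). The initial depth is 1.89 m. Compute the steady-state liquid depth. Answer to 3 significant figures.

1.24 m

Accumulation of liquid (constant cross-section A): A dh/dt = Q_in − 0.00492 √h. At steady state dh/dt = 0:
Q_in = 0.00492 √h_ss ⇒ √h_ss = 0.00548/0.00492 = 1.1138.
h_ss = 1.1138² = 1.2406 m. (Since h₀ = 1.89 m > h_ss, the level will fall toward this value.)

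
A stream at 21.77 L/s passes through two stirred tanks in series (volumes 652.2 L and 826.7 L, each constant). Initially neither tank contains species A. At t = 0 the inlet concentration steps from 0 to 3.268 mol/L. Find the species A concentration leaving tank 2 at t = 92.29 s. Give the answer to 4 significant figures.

2.466 mol/L

Species balance on tank i: dCᵢ/dt = (Cᵢ₋₁ − Cᵢ)/τᵢ with τᵢ = Vᵢ/Q.
τ₁ = 652.2/21.77 = 29.9587 s; τ₂ = 826.7/21.77 = 37.9743 s.
Solving the cascade with C₁(0)=C₂(0)=0 gives C₂(t) = C_in[1 − (τ₁ e^(−t/τ₁) − τ₂ e^(−t/τ₂))/(τ₁ − τ₂)].
At t = 92.29: e^(−t/τ₁) = 0.0459327, e^(−t/τ₂) = 0.0880078.
C₂ = 3.268·[1 − (29.9587·0.0459327 − 37.9743·0.0880078)/(-8.01562)] = 3.268·0.754735 = 2.46647 mol/L.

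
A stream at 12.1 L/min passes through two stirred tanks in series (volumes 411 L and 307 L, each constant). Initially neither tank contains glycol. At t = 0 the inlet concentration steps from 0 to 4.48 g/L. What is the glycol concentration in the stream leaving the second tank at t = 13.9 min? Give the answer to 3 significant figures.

Species balance on tank i: dCᵢ/dt = (Cᵢ₋₁ − Cᵢ)/τᵢ with τᵢ = Vᵢ/Q.
τ₁ = 411/12.1 = 33.967 min; τ₂ = 307/12.1 = 25.372 min.
Solving the cascade with C₁(0)=C₂(0)=0 gives C₂(t) = C_in[1 − (τ₁ e^(−t/τ₁) − τ₂ e^(−t/τ₂))/(τ₁ − τ₂)].
At t = 13.9: e^(−t/τ₁) = 0.66417, e^(−t/τ₂) = 0.57819.
C₂ = 4.48·[1 − (33.967·0.66417 − 25.372·0.57819)/(8.5950)] = 4.48·0.082039 = 0.36754 g/L.

0.368 g/L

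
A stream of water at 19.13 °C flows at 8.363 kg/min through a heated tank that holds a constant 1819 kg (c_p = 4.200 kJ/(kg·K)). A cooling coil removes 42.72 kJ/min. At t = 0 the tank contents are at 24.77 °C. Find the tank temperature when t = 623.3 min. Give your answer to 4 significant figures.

18.30 °C

Unsteady energy balance on the tank contents: M c_p dT/dt = ṁ c_p (T_in − T) − 42.72.
τ = M/ṁ = 217.506 min; T_ss = T_in − Q̇/(ṁ c_p) = 19.13 − 42.72/(8.363·4.200) = 17.9138 °C.
This is linear first-order; T(t) = T_ss + (T₀ − T_ss) e^(−t/τ).
T(623.3) = 17.9138 + (6.85624)·e^(−623.3/217.506) = 17.9138 + (6.85624)·0.0569448 = 18.3042 °C.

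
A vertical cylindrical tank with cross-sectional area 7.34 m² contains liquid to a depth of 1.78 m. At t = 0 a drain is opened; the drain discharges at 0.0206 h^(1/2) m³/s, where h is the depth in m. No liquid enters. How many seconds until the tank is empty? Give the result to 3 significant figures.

951 s

A dh/dt = −Q_out = −0.0206 √h.
∫ h^(−1/2) dh = −(0.0206/A) ∫ dt, giving 2√h = 2√h₀ − (0.0206/A) t.
Set h = 0: 2√h₀ = (0.0206/A) t_empty ⇒ t_empty = 2A√h₀/0.0206.
t_empty = 2·7.34·√1.78/0.0206 = 14.680·1.3342/0.0206 = 950.76 s.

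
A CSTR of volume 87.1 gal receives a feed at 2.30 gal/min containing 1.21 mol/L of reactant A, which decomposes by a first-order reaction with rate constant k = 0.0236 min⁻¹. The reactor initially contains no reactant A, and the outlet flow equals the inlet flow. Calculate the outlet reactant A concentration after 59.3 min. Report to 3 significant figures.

Accumulation = in − out − consumed: V dC/dt = Q C_in − Q C − k V C.
This is linear with rate a = Q/V + k = 0.050006 min⁻¹.
C_ss = Q C_in/(Q + kV) = 0.63895 mol/L; C(t) = C_ss + (C₀ − C_ss) e^(−a t).
C(59.3) = 0.63895 + (-0.63895)·e^(−0.050006·59.3) = 0.63895 + (-0.63895)·0.051541 = 0.60602 mol/L.

0.606 mol/L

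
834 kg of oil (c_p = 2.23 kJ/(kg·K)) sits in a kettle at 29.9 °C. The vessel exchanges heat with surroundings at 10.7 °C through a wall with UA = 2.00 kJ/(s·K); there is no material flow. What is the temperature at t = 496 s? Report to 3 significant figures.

22.0 °C

Energy balance: M c_p dT/dt = −UA(T − T_amb).
dT/dt = (T_ss − T)/τ with T_ss = T_amb = 10.700 °C, τ = M c_p/UA = 834·2.23/2.00 = 929.91 s.
Integrating: T(t) = T_ss + (T₀ − T_ss) e^(−t/τ).
T(496) = 10.700 + (19.200)·0.58662 = 21.963 °C.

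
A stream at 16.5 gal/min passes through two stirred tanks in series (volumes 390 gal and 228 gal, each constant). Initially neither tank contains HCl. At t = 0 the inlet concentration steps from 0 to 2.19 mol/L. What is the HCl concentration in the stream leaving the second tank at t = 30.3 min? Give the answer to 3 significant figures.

1.07 mol/L

Each tank obeys Vᵢ dCᵢ/dt = Q(Cᵢ₋₁ − Cᵢ), so τᵢ = Vᵢ/Q.
τ₁ = 390/16.5 = 23.636 min; τ₂ = 228/16.5 = 13.818 min.
Solving the cascade with C₁(0)=C₂(0)=0 gives C₂(t) = C_in[1 − (τ₁ e^(−t/τ₁) − τ₂ e^(−t/τ₂))/(τ₁ − τ₂)].
At t = 30.3: e^(−t/τ₁) = 0.27750, e^(−t/τ₂) = 0.11161.
C₂ = 2.19·[1 − (23.636·0.27750 − 13.818·0.11161)/(9.8182)] = 2.19·0.48901 = 1.0709 mol/L.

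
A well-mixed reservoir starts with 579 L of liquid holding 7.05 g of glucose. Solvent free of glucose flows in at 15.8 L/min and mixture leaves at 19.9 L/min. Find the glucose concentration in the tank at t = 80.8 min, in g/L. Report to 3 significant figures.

0.000462 g/L

Let m(t) be the amount of glucose. Volume: V(t) = V₀ + (Q_in − Q_out) t = 579 − 4.1000 t; V(80.8) = 247.72 L.
No glucose enters, so dm/dt = −Q_out · (m/V).
dm/m = −Q_out dt/(V₀ − 4.1000 t); integrating gives ln(m/m₀) = −(Q_out/(Q_in−Q_out)) ln(V/V₀).
m = m₀ (V₀/V)^(Q_out/(Q_in−Q_out)) = 7.05 × (579/247.72)^(-4.8537) = 0.11444 g.
C = m/V = 0.11444/247.72 = 0.00046195 g/L.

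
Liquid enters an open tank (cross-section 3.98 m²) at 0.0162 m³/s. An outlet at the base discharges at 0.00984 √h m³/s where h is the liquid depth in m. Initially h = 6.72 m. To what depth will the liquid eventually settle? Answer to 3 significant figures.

2.71 m

Accumulation of liquid (constant cross-section A): A dh/dt = Q_in − 0.00984 √h. At steady state dh/dt = 0:
Q_in = 0.00984 √h_ss ⇒ √h_ss = 0.0162/0.00984 = 1.6463.
h_ss = 1.6463² = 2.7104 m. (Since h₀ = 6.72 m > h_ss, the level will fall toward this value.)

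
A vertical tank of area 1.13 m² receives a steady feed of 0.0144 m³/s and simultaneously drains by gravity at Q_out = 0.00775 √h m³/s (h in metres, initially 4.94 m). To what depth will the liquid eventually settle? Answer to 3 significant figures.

3.45 m

Volume balance on the tank: A dh/dt = Q_in − 0.00775 √h. At steady state dh/dt = 0:
Q_in = 0.00775 √h_ss ⇒ √h_ss = 0.0144/0.00775 = 1.8581.
h_ss = 1.8581² = 3.4524 m. (Since h₀ = 4.94 m > h_ss, the level will fall toward this value.)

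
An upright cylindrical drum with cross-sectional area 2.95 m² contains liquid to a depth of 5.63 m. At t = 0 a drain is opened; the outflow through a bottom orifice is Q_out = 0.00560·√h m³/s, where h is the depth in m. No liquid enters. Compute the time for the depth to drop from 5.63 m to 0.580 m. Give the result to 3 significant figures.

1700 s

Accumulation of liquid (constant cross-section A): A dh/dt = −0.00560 √h.
This is separable: 2 d(√h)/dt = −0.00560/A, so √h = √h₀ − (0.00560/(2A)) t.
t = 2A(√h₀ − √h)/0.00560 = 2·2.95·(√5.63 − √0.580)/0.00560
  = 5.9000 × (2.3728 − 0.76158) / 0.00560 = 1697.5 s.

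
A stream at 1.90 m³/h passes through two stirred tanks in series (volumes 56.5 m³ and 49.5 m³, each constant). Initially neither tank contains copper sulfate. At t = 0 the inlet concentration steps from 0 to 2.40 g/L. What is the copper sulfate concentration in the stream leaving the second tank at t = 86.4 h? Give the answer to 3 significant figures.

Time constants: τᵢ = Vᵢ/Q for each well-mixed tank.
τ₁ = 56.5/1.90 = 29.737 h; τ₂ = 49.5/1.90 = 26.053 h.
Solving the cascade with C₁(0)=C₂(0)=0 gives C₂(t) = C_in[1 − (τ₁ e^(−t/τ₁) − τ₂ e^(−t/τ₂))/(τ₁ − τ₂)].
At t = 86.4: e^(−t/τ₁) = 0.054722, e^(−t/τ₂) = 0.036285.
C₂ = 2.40·[1 − (29.737·0.054722 − 26.053·0.036285)/(3.6842)] = 2.40·0.81490 = 1.9558 g/L.

1.96 g/L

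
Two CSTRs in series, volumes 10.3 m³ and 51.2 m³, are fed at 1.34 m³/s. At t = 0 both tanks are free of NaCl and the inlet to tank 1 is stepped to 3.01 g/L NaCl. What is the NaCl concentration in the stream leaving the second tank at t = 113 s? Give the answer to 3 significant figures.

Time constants: τᵢ = Vᵢ/Q for each well-mixed tank.
τ₁ = 10.3/1.34 = 7.6866 s; τ₂ = 51.2/1.34 = 38.209 s.
Solving the cascade with C₁(0)=C₂(0)=0 gives C₂(t) = C_in[1 − (τ₁ e^(−t/τ₁) − τ₂ e^(−t/τ₂))/(τ₁ − τ₂)].
At t = 113: e^(−t/τ₁) = 4.1252e-07, e^(−t/τ₂) = 0.051953.
C₂ = 3.01·[1 − (7.6866·4.1252e-07 − 38.209·0.051953)/(-30.522)] = 3.01·0.93496 = 2.8142 g/L.

2.81 g/L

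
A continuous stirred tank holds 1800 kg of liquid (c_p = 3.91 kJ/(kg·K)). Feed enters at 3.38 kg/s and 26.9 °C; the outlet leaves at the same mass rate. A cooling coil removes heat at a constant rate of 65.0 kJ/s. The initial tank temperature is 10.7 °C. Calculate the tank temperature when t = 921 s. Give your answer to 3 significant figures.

20.0 °C

First-law balance (no shaft work): M c_p dT/dt = ṁ c_p (T_in − T) − 65.0.
Rearrange: dT/dt = (T_ss − T)/τ with τ = M/ṁ = 532.54 s and T_ss = T_in − Q̇/(ṁ c_p) = 21.982 °C.
This is linear first-order; T(t) = T_ss + (T₀ − T_ss) e^(−t/τ).
T(921) = 21.982 + (-11.282)·e^(−921/532.54) = 21.982 + (-11.282)·0.17738 = 19.980 °C.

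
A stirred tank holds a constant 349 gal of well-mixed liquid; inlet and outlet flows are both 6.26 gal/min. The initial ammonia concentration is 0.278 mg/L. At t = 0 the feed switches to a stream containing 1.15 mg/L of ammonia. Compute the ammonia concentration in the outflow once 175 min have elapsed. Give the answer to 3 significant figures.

1.11 mg/L

Species balance on the tank: V dC/dt = Q(C_in − C).
Rewrite as dC/dt + C/τ = C_in/τ, τ = V/Q = 55.751 min.
Solution: C(t) = C_in + (C₀ − C_in) e^(−t/τ).
C(175) = 1.15 + (0.278 − 1.15)·e^(−175/55.751) = 1.15 + (-0.87200)·0.043327 = 1.1122 mg/L.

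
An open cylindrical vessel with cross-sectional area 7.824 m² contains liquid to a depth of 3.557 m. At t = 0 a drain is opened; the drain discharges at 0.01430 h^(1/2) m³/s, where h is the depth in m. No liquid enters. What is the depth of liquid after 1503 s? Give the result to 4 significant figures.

0.2626 m

Mass balance (ρ constant): A dh/dt = −0.01430 √h.
Separate and integrate: 2(√h − √h₀) = −(0.01430/A) t.
√h = √3.557 − 0.01430·1503/(2·7.824) = 1.88600 − 1.37352 = 0.512477.
h = 0.512477² = 0.262633 m.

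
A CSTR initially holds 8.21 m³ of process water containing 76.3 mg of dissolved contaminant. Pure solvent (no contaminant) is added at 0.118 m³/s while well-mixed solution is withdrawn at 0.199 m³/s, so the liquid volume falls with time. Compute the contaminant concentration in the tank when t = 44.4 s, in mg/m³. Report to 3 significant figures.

4.01 mg/m³

Total volume: dV/dt = Q_in − Q_out = -0.081000 m³/s, so V(t) = 8.21 − 0.081000 t and V(44.4) = 4.6136 m³.
No contaminant enters, so dm/dt = −Q_out · (m/V).
dm/m = −Q_out dt/(V₀ − 0.081000 t); integrating gives ln(m/m₀) = −(Q_out/(Q_in−Q_out)) ln(V/V₀).
m = m₀ (V₀/V)^(Q_out/(Q_in−Q_out)) = 76.3 × (8.21/4.6136)^(-2.4568) = 18.517 mg.
C = m/V = 18.517/4.6136 = 4.0137 mg/m³.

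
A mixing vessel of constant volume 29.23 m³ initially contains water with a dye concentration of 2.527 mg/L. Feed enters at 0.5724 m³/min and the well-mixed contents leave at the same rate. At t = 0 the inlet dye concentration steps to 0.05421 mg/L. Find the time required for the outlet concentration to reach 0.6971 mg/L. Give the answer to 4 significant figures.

68.79 min

Transient balance on the dissolved component: V dC/dt = Q(C_in − C), so τ = V/Q = 51.0657 min.
C(t) = C_in + (C₀ − C_in) e^(−t/τ). Set C = 0.6971 and solve for t:
e^(−t/τ) = (C − C_in)/(C₀ − C_in) = (0.6971 − 0.05421)/(2.527 − 0.05421) = 0.259986
t = −τ ln(…) = 51.0657 × 1.34713 = 68.7921 min.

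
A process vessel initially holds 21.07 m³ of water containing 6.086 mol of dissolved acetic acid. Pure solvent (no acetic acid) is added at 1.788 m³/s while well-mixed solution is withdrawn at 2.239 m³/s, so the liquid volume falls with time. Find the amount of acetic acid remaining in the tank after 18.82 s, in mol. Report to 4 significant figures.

Total volume: dV/dt = Q_in − Q_out = -0.451000 m³/s, so V(t) = 21.07 − 0.451000 t and V(18.82) = 12.5822 m³.
No acetic acid enters, so dm/dt = −Q_out · (m/V).
Separate: dm/m = −Q_out dt/V(t) ⇒ ln(m/m₀) = −(Q_out/(Q_in−Q_out)) ln(V/V₀).
m = m₀ (V₀/V)^(Q_out/(Q_in−Q_out)) = 6.086 × (21.07/12.5822)^(-4.96452) = 0.470687 mol.

0.4707 mol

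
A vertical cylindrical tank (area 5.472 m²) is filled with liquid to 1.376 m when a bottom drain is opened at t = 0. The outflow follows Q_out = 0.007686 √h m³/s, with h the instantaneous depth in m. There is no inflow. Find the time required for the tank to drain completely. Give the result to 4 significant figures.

1670 s

Unsteady balance on liquid volume: A dh/dt = −0.007686 √h.
This is separable: 2 d(√h)/dt = −0.007686/A, so √h = √h₀ − (0.007686/(2A)) t.
Tank is empty when √h = 0: t_empty = 2A√h₀/0.007686.
t_empty = 2·5.472·√1.376/0.007686 = 10.9440·1.17303/0.007686 = 1670.26 s.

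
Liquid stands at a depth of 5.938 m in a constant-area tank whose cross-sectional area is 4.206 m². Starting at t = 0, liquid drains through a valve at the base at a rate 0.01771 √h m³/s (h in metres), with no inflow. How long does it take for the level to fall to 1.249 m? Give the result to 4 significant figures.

With no inflow, A dh/dt = −0.01771 √h.
This is separable: 2 d(√h)/dt = −0.01771/A, so √h = √h₀ − (0.01771/(2A)) t.
t = 2A(√h₀ − √h)/0.01771 = 2·4.206·(√5.938 − √1.249)/0.01771
  = 8.41200 × (2.43680 − 1.11759) / 0.01771 = 626.608 s.

626.6 s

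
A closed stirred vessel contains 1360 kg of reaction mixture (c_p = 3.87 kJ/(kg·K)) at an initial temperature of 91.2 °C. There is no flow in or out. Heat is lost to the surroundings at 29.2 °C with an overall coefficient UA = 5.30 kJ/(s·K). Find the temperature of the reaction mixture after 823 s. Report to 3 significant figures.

Energy balance: M c_p dT/dt = −UA(T − T_amb).
dT/dt = (T_ss − T)/τ with T_ss = T_amb = 29.200 °C, τ = M c_p/UA = 1360·3.87/5.30 = 993.06 s.
T approaches T_ss exponentially: T(t) = T_ss + (T₀ − T_ss) e^(−t/τ).
T(823) = 29.200 + (62.000)·0.43659 = 56.269 °C.

56.3 °C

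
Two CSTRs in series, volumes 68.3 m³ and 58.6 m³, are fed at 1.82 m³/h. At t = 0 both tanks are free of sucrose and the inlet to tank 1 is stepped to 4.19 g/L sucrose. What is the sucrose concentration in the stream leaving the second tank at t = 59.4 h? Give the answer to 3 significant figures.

2.13 g/L

Each tank obeys Vᵢ dCᵢ/dt = Q(Cᵢ₋₁ − Cᵢ), so τᵢ = Vᵢ/Q.
τ₁ = 68.3/1.82 = 37.527 h; τ₂ = 58.6/1.82 = 32.198 h.
Tank 1: C₁ = C_in(1 − e^(−t/τ₁)). Tank 2 (τ₁ ≠ τ₂): C₂ = C_in[1 − (τ₁ e^(−t/τ₁) − τ₂ e^(−t/τ₂))/(τ₁ − τ₂)].
At t = 59.4: e^(−t/τ₁) = 0.20539, e^(−t/τ₂) = 0.15805.
C₂ = 4.19·[1 − (37.527·0.20539 − 32.198·0.15805)/(5.3297)] = 4.19·0.50861 = 2.1311 g/L.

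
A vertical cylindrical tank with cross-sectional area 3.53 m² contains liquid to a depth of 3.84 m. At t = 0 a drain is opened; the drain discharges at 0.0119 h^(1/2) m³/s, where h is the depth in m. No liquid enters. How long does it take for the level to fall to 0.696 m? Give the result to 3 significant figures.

668 s

With no inflow, A dh/dt = −0.0119 √h.
∫ h^(−1/2) dh = −(0.0119/A) ∫ dt, giving 2√h = 2√h₀ − (0.0119/A) t.
t = 2A(√h₀ − √h)/0.0119 = 2·3.53·(√3.84 − √0.696)/0.0119
  = 7.0600 × (1.9596 − 0.83427) / 0.0119 = 667.63 s.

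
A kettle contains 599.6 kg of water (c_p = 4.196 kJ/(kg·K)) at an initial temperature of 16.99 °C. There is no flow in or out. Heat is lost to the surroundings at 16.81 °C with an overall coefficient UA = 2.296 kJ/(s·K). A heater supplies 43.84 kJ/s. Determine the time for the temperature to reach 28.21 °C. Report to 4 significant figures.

Lumped-capacitance energy balance: M c_p dT/dt = UA(T_amb − T) + Q̇.
τ = M c_p/UA = 1095.78 s; T_ss = T_amb + Q̇/UA = 16.81 + 43.84/2.296 = 35.9041 °C.
T(t) = T_ss + (T₀ − T_ss)e^(−t/τ); set T = 28.21:
t = −τ ln[(T − T_ss)/(T₀ − T_ss)] = −1095.78 · ln(0.406791) = 985.610 s.

985.6 s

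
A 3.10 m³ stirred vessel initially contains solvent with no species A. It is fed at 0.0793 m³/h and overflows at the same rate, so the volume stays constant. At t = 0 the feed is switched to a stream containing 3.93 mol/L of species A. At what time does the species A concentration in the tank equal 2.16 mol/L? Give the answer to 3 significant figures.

Species balance: V dC/dt = Q(C_in − C) ⇒ τ = V/Q = 39.092 h.
C(t) = C_in + (C₀ − C_in) e^(−t/τ). Set C = 2.16 and solve for t:
e^(−t/τ) = (C − C_in)/(C₀ − C_in) = (2.16 − 3.93)/(0 − 3.93) = 0.45038
t = −τ ln(…) = 39.092 × 0.79766 = 31.182 h.

31.2 h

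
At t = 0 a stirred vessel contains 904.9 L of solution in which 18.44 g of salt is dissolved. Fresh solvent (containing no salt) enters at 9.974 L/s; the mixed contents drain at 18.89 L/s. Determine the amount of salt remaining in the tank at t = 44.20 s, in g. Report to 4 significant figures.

Total volume: dV/dt = Q_in − Q_out = -8.91600 L/s, so V(t) = 904.9 − 8.91600 t and V(44.20) = 510.813 L.
Species balance (pure solvent in): dm/dt = −Q_out · m/V(t).
Separate: dm/m = −Q_out dt/V(t) ⇒ ln(m/m₀) = −(Q_out/(Q_in−Q_out)) ln(V/V₀).
m = m₀ (V₀/V)^(Q_out/(Q_in−Q_out)) = 18.44 × (904.9/510.813)^(-2.11866) = 5.49053 g.

5.491 g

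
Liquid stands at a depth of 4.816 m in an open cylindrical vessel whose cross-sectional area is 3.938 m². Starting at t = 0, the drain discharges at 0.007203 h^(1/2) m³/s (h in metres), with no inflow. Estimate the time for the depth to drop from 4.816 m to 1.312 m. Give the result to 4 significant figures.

With no inflow, A dh/dt = −0.007203 √h.
This is separable: 2 d(√h)/dt = −0.007203/A, so √h = √h₀ − (0.007203/(2A)) t.
t = 2A(√h₀ − √h)/0.007203 = 2·3.938·(√4.816 − √1.312)/0.007203
  = 7.87600 × (2.19454 − 1.14543) / 0.007203 = 1147.14 s.

1147 s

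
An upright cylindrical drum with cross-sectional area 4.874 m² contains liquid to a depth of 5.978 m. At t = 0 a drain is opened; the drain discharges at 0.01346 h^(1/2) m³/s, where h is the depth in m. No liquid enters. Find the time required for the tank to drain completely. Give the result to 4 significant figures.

1771 s

Unsteady balance on liquid volume: A dh/dt = −0.01346 √h.
Separate and integrate: 2(√h − √h₀) = −(0.01346/A) t.
Tank is empty when √h = 0: t_empty = 2A√h₀/0.01346.
t_empty = 2·4.874·√5.978/0.01346 = 9.74800·2.44499/0.01346 = 1770.71 s.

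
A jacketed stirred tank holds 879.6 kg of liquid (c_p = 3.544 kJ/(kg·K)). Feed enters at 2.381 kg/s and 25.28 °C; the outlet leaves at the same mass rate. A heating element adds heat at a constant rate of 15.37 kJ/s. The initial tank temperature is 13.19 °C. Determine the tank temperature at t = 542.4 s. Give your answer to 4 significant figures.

23.90 °C

M c_p dT/dt = ṁ c_p (T_in − T) + Q̇.
Rearrange: dT/dt = (T_ss − T)/τ with τ = M/ṁ = 369.425 s and T_ss = T_in + Q̇/(ṁ c_p) = 27.1015 °C.
Integrating: T(t) = T_ss + (T₀ − T_ss) e^(−t/τ).
T(542.4) = 27.1015 + (-13.9115)·e^(−542.4/369.425) = 27.1015 + (-13.9115)·0.230333 = 23.8972 °C.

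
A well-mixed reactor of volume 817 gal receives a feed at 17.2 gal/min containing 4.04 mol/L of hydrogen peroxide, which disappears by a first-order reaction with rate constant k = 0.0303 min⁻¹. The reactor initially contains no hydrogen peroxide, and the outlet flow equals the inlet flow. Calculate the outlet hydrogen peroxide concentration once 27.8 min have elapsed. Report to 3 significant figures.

V dC/dt = Q(C_in − C) − k V C.
This is linear with rate a = Q/V + k = 0.051353 min⁻¹.
C_ss = Q C_in/(Q + kV) = 1.6562 mol/L; C(t) = C_ss + (C₀ − C_ss) e^(−a t).
C(27.8) = 1.6562 + (-1.6562)·e^(−0.051353·27.8) = 1.6562 + (-1.6562)·0.23988 = 1.2589 mol/L.

1.26 mol/L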